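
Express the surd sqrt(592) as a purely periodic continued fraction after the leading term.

[24; (3, 48)]

Write x_i = (sqrt(592) + m_i)/d_i with (m_0, d_0) = (0, 1). a_0 = floor(sqrt(592)) = 24, since 24^2 = 576 <= 592 < 625 = 25^2.
Iterate m_{i+1} = d_i*a_i - m_i, d_{i+1} = (592 - m_{i+1}^2)/d_i, a_{i+1} = floor((a_0 + m_{i+1})/d_{i+1}):
  m_1 = 1*24 - 0 = 24, d_1 = (592 - 24^2)/1 = 16/1 = 16, a_1 = floor((24 + 24)/16) = 3.
  m_2 = 16*3 - 24 = 24, d_2 = (592 - 24^2)/16 = 16/16 = 1, a_2 = floor((24 + 24)/1) = 48.
  m_3 = 1*48 - 24 = 24, d_3 = (592 - 24^2)/1 = 16/1 = 16: (m_3, d_3) = (m_1, d_1) = (24, 16), so from here the quotients repeat a_1, a_2; the period length is 2.
Hence the expansion of sqrt(592) is a_0 = 24 followed by the repeating block 3, 48 (period 2).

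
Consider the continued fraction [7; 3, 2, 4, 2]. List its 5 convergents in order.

7/1, 22/3, 51/7, 226/31, 503/69

Using the convergent recurrence p_i = a_i*p_{i-1} + p_{i-2}, q_i = a_i*q_{i-1} + q_{i-2} with p_{-2}=0, p_{-1}=1, q_{-2}=1, q_{-1}=0:
  i=0: a_0=7, p_0 = 7*1 + 0 = 7, q_0 = 7*0 + 1 = 1.
  i=1: a_1=3, p_1 = 3*7 + 1 = 22, q_1 = 3*1 + 0 = 3.
  i=2: a_2=2, p_2 = 2*22 + 7 = 51, q_2 = 2*3 + 1 = 7.
  i=3: a_3=4, p_3 = 4*51 + 22 = 226, q_3 = 4*7 + 3 = 31.
  i=4: a_4=2, p_4 = 2*226 + 51 = 503, q_4 = 2*31 + 7 = 69.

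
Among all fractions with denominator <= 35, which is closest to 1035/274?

34/9

Expand x = 1035/274 as a continued fraction with the Euclidean algorithm:
  1035 = 3*274 + 213, so a_0 = 3.
  274 = 1*213 + 61, so a_1 = 1.
  213 = 3*61 + 30, so a_2 = 3.
  61 = 2*30 + 1, so a_3 = 2.
  30 = 30*1 + 0, so a_4 = 30.
so x = [3; 1, 3, 2, 30].
Convergents (p_i = a_i*p_{i-1} + p_{i-2}, q_i = a_i*q_{i-1} + q_{i-2} with p_{-2}=0, p_{-1}=1, q_{-2}=1, q_{-1}=0), until the denominator exceeds 35:
  i=0: a_0=3, p_0 = 3*1 + 0 = 3, q_0 = 3*0 + 1 = 1.
  i=1: a_1=1, p_1 = 1*3 + 1 = 4, q_1 = 1*1 + 0 = 1.
  i=2: a_2=3, p_2 = 3*4 + 3 = 15, q_2 = 3*1 + 1 = 4.
  i=3: a_3=2, p_3 = 2*15 + 4 = 34, q_3 = 2*4 + 1 = 9.
  i=4: a_4=30, p_4 = 30*34 + 15 = 1035, q_4 = 30*9 + 4 = 274.
q_4 = 274 > 35, so the last convergent with denominator <= 35 is p_3/q_3 = 34/9.
The closest fraction with denominator <= 35 is either p_3/q_3 or the intermediate fraction (k*p_3 + p_2)/(k*q_3 + q_2) with the largest k >= 1 whose denominator stays <= 35; these approach x as k grows, and every other convergent or intermediate fraction in range is farther away.
Largest k: floor((35 - q_2)/q_3) = floor((35 - 4)/9) = 3.
That gives (3*34 + 15)/(3*9 + 4) = 117/31.
Compare the errors: |x - 34/9| = |1035*9 - 34*274|/(274*9) = 1/2466, and |x - 117/31| = |1035*31 - 117*274|/(274*31) = 27/8494.
Cross-multiplying, 1*8494 = 8494 < 66582 = 27*2466, so 1/2466 is smaller: the convergent 34/9 is closer to x than 117/31.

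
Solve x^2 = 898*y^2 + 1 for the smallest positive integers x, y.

(x, y) = (899, 30)

First expand sqrt(898) as a continued fraction. With x_i = (sqrt(898) + m_i)/d_i and (m_0, d_0) = (0, 1): a_0 = floor(sqrt(898)) = 29, since 29^2 = 841 <= 898 < 900 = 30^2.
Iterate m_{i+1} = d_i*a_i - m_i, d_{i+1} = (898 - m_{i+1}^2)/d_i, a_{i+1} = floor((a_0 + m_{i+1})/d_{i+1}):
  m_1 = 1*29 - 0 = 29, d_1 = (898 - 29^2)/1 = 57/1 = 57, a_1 = floor((29 + 29)/57) = 1.
  m_2 = 57*1 - 29 = 28, d_2 = (898 - 28^2)/57 = 114/57 = 2, a_2 = floor((29 + 28)/2) = 28.
  m_3 = 2*28 - 28 = 28, d_3 = (898 - 28^2)/2 = 114/2 = 57, a_3 = floor((29 + 28)/57) = 1.
  m_4 = 57*1 - 28 = 29, d_4 = (898 - 29^2)/57 = 57/57 = 1, a_4 = floor((29 + 29)/1) = 58.
  m_5 = 1*58 - 29 = 29, d_5 = (898 - 29^2)/1 = 57/1 = 57: (m_5, d_5) = (m_1, d_1) = (29, 57), so from here the quotients repeat a_1, ..., a_4; the period length is 4.
So sqrt(898) = [29; (1, 28, 1, 58)] with period length k = 4.
k is even, so the fundamental solution of x^2 - 898y^2 = 1 is (p_{k-1}, q_{k-1}) = (p_3, q_3); compute convergents through index 3.
Convergents (p_i = a_i*p_{i-1} + p_{i-2}, q_i = a_i*q_{i-1} + q_{i-2} with p_{-2}=0, p_{-1}=1, q_{-2}=1, q_{-1}=0):
  i=0: a_0=29, p_0 = 29*1 + 0 = 29, q_0 = 29*0 + 1 = 1.
  i=1: a_1=1, p_1 = 1*29 + 1 = 30, q_1 = 1*1 + 0 = 1.
  i=2: a_2=28, p_2 = 28*30 + 29 = 869, q_2 = 28*1 + 1 = 29.
  i=3: a_3=1, p_3 = 1*869 + 30 = 899, q_3 = 1*29 + 1 = 30.
Check: 899^2 - 898*30^2 = 808201 - 808200 = 1, so (x, y) = (899, 30) solves the equation, and by the theorem it is the least positive solution.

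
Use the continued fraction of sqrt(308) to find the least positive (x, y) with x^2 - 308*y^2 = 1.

(x, y) = (351, 20)

First expand sqrt(308) as a continued fraction. With x_i = (sqrt(308) + m_i)/d_i and (m_0, d_0) = (0, 1): a_0 = floor(sqrt(308)) = 17, since 17^2 = 289 <= 308 < 324 = 18^2.
Iterate m_{i+1} = d_i*a_i - m_i, d_{i+1} = (308 - m_{i+1}^2)/d_i, a_{i+1} = floor((a_0 + m_{i+1})/d_{i+1}):
  m_1 = 1*17 - 0 = 17, d_1 = (308 - 17^2)/1 = 19/1 = 19, a_1 = floor((17 + 17)/19) = 1.
  m_2 = 19*1 - 17 = 2, d_2 = (308 - 2^2)/19 = 304/19 = 16, a_2 = floor((17 + 2)/16) = 1.
  m_3 = 16*1 - 2 = 14, d_3 = (308 - 14^2)/16 = 112/16 = 7, a_3 = floor((17 + 14)/7) = 4.
  m_4 = 7*4 - 14 = 14, d_4 = (308 - 14^2)/7 = 112/7 = 16, a_4 = floor((17 + 14)/16) = 1.
  m_5 = 16*1 - 14 = 2, d_5 = (308 - 2^2)/16 = 304/16 = 19, a_5 = floor((17 + 2)/19) = 1.
  m_6 = 19*1 - 2 = 17, d_6 = (308 - 17^2)/19 = 19/19 = 1, a_6 = floor((17 + 17)/1) = 34.
  m_7 = 1*34 - 17 = 17, d_7 = (308 - 17^2)/1 = 19/1 = 19: (m_7, d_7) = (m_1, d_1) = (17, 19), so from here the quotients repeat a_1, ..., a_6; the period length is 6.
So sqrt(308) = [17; (1, 1, 4, 1, 1, 34)] with period length k = 6.
k is even, so the fundamental solution of x^2 - 308y^2 = 1 is (p_{k-1}, q_{k-1}) = (p_5, q_5); compute convergents through index 5.
Convergents (p_i = a_i*p_{i-1} + p_{i-2}, q_i = a_i*q_{i-1} + q_{i-2} with p_{-2}=0, p_{-1}=1, q_{-2}=1, q_{-1}=0):
  i=0: a_0=17, p_0 = 17*1 + 0 = 17, q_0 = 17*0 + 1 = 1.
  i=1: a_1=1, p_1 = 1*17 + 1 = 18, q_1 = 1*1 + 0 = 1.
  i=2: a_2=1, p_2 = 1*18 + 17 = 35, q_2 = 1*1 + 1 = 2.
  i=3: a_3=4, p_3 = 4*35 + 18 = 158, q_3 = 4*2 + 1 = 9.
  i=4: a_4=1, p_4 = 1*158 + 35 = 193, q_4 = 1*9 + 2 = 11.
  i=5: a_5=1, p_5 = 1*193 + 158 = 351, q_5 = 1*11 + 9 = 20.
Check: 351^2 - 308*20^2 = 123201 - 123200 = 1, so (x, y) = (351, 20) solves the equation, and by the theorem it is the least positive solution.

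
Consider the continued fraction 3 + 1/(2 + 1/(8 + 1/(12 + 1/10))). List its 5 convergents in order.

Using the convergent recurrence p_i = a_i*p_{i-1} + p_{i-2}, q_i = a_i*q_{i-1} + q_{i-2} with p_{-2}=0, p_{-1}=1, q_{-2}=1, q_{-1}=0:
  i=0: a_0=3, p_0 = 3*1 + 0 = 3, q_0 = 3*0 + 1 = 1.
  i=1: a_1=2, p_1 = 2*3 + 1 = 7, q_1 = 2*1 + 0 = 2.
  i=2: a_2=8, p_2 = 8*7 + 3 = 59, q_2 = 8*2 + 1 = 17.
  i=3: a_3=12, p_3 = 12*59 + 7 = 715, q_3 = 12*17 + 2 = 206.
  i=4: a_4=10, p_4 = 10*715 + 59 = 7209, q_4 = 10*206 + 17 = 2077.

3/1, 7/2, 59/17, 715/206, 7209/2077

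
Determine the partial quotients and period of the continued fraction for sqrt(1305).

Write x_i = (sqrt(1305) + m_i)/d_i with (m_0, d_0) = (0, 1). a_0 = floor(sqrt(1305)) = 36, since 36^2 = 1296 <= 1305 < 1369 = 37^2.
Iterate m_{i+1} = d_i*a_i - m_i, d_{i+1} = (1305 - m_{i+1}^2)/d_i, a_{i+1} = floor((a_0 + m_{i+1})/d_{i+1}):
  m_1 = 1*36 - 0 = 36, d_1 = (1305 - 36^2)/1 = 9/1 = 9, a_1 = floor((36 + 36)/9) = 8.
  m_2 = 9*8 - 36 = 36, d_2 = (1305 - 36^2)/9 = 9/9 = 1, a_2 = floor((36 + 36)/1) = 72.
  m_3 = 1*72 - 36 = 36, d_3 = (1305 - 36^2)/1 = 9/1 = 9: (m_3, d_3) = (m_1, d_1) = (36, 9), so from here the quotients repeat a_1, a_2; the period length is 2.
Hence the expansion of sqrt(1305) is a_0 = 36 followed by the repeating block 8, 72 (period 2).

[36; (8, 72)]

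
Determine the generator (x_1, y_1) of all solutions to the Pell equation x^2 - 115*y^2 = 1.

(x, y) = (1126, 105)

First expand sqrt(115) as a continued fraction. With x_i = (sqrt(115) + m_i)/d_i and (m_0, d_0) = (0, 1): a_0 = floor(sqrt(115)) = 10, since 10^2 = 100 <= 115 < 121 = 11^2.
Iterate m_{i+1} = d_i*a_i - m_i, d_{i+1} = (115 - m_{i+1}^2)/d_i, a_{i+1} = floor((a_0 + m_{i+1})/d_{i+1}):
  m_1 = 1*10 - 0 = 10, d_1 = (115 - 10^2)/1 = 15/1 = 15, a_1 = floor((10 + 10)/15) = 1.
  m_2 = 15*1 - 10 = 5, d_2 = (115 - 5^2)/15 = 90/15 = 6, a_2 = floor((10 + 5)/6) = 2.
  m_3 = 6*2 - 5 = 7, d_3 = (115 - 7^2)/6 = 66/6 = 11, a_3 = floor((10 + 7)/11) = 1.
  m_4 = 11*1 - 7 = 4, d_4 = (115 - 4^2)/11 = 99/11 = 9, a_4 = floor((10 + 4)/9) = 1.
  m_5 = 9*1 - 4 = 5, d_5 = (115 - 5^2)/9 = 90/9 = 10, a_5 = floor((10 + 5)/10) = 1.
  m_6 = 10*1 - 5 = 5, d_6 = (115 - 5^2)/10 = 90/10 = 9, a_6 = floor((10 + 5)/9) = 1.
  m_7 = 9*1 - 5 = 4, d_7 = (115 - 4^2)/9 = 99/9 = 11, a_7 = floor((10 + 4)/11) = 1.
  m_8 = 11*1 - 4 = 7, d_8 = (115 - 7^2)/11 = 66/11 = 6, a_8 = floor((10 + 7)/6) = 2.
  m_9 = 6*2 - 7 = 5, d_9 = (115 - 5^2)/6 = 90/6 = 15, a_9 = floor((10 + 5)/15) = 1.
  m_10 = 15*1 - 5 = 10, d_10 = (115 - 10^2)/15 = 15/15 = 1, a_10 = floor((10 + 10)/1) = 20.
  m_11 = 1*20 - 10 = 10, d_11 = (115 - 10^2)/1 = 15/1 = 15: (m_11, d_11) = (m_1, d_1) = (10, 15), so from here the quotients repeat a_1, ..., a_10; the period length is 10.
So sqrt(115) = [10; (1, 2, 1, 1, 1, 1, 1, 2, 1, 20)] with period length k = 10.
k is even, so the fundamental solution of x^2 - 115y^2 = 1 is (p_{k-1}, q_{k-1}) = (p_9, q_9); compute convergents through index 9.
Convergents (p_i = a_i*p_{i-1} + p_{i-2}, q_i = a_i*q_{i-1} + q_{i-2} with p_{-2}=0, p_{-1}=1, q_{-2}=1, q_{-1}=0):
  i=0: a_0=10, p_0 = 10*1 + 0 = 10, q_0 = 10*0 + 1 = 1.
  i=1: a_1=1, p_1 = 1*10 + 1 = 11, q_1 = 1*1 + 0 = 1.
  i=2: a_2=2, p_2 = 2*11 + 10 = 32, q_2 = 2*1 + 1 = 3.
  i=3: a_3=1, p_3 = 1*32 + 11 = 43, q_3 = 1*3 + 1 = 4.
  i=4: a_4=1, p_4 = 1*43 + 32 = 75, q_4 = 1*4 + 3 = 7.
  i=5: a_5=1, p_5 = 1*75 + 43 = 118, q_5 = 1*7 + 4 = 11.
  i=6: a_6=1, p_6 = 1*118 + 75 = 193, q_6 = 1*11 + 7 = 18.
  i=7: a_7=1, p_7 = 1*193 + 118 = 311, q_7 = 1*18 + 11 = 29.
  i=8: a_8=2, p_8 = 2*311 + 193 = 815, q_8 = 2*29 + 18 = 76.
  i=9: a_9=1, p_9 = 1*815 + 311 = 1126, q_9 = 1*76 + 29 = 105.
Check: 1126^2 - 115*105^2 = 1267876 - 1267875 = 1, so (x, y) = (1126, 105) solves the equation, and by the theorem it is the least positive solution.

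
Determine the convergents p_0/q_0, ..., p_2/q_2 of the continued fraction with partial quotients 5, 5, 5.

5/1, 26/5, 135/26

Using the convergent recurrence p_i = a_i*p_{i-1} + p_{i-2}, q_i = a_i*q_{i-1} + q_{i-2} with p_{-2}=0, p_{-1}=1, q_{-2}=1, q_{-1}=0:
  i=0: a_0=5, p_0 = 5*1 + 0 = 5, q_0 = 5*0 + 1 = 1.
  i=1: a_1=5, p_1 = 5*5 + 1 = 26, q_1 = 5*1 + 0 = 5.
  i=2: a_2=5, p_2 = 5*26 + 5 = 135, q_2 = 5*5 + 1 = 26.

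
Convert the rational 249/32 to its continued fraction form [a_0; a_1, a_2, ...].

[7; 1, 3, 1, 1, 3]

Run the Euclidean algorithm on 249 and 32; the successive quotients are the partial quotients a_0, a_1, ... (each step inverts the fractional part left over by the previous one):
  249 = 7*32 + 25, so a_0 = 7.
  32 = 1*25 + 7, so a_1 = 1.
  25 = 3*7 + 4, so a_2 = 3.
  7 = 1*4 + 3, so a_3 = 1.
  4 = 1*3 + 1, so a_4 = 1.
  3 = 3*1 + 0, so a_5 = 3.
The remainder reaches 0 after 6 divisions, so the expansion has 6 partial quotients, read off in order.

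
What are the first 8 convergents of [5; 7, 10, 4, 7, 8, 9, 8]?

5/1, 36/7, 365/71, 1496/291, 10837/2108, 88192/17155, 804565/156503, 6524712/1269179

Using the convergent recurrence p_i = a_i*p_{i-1} + p_{i-2}, q_i = a_i*q_{i-1} + q_{i-2} with p_{-2}=0, p_{-1}=1, q_{-2}=1, q_{-1}=0:
  i=0: a_0=5, p_0 = 5*1 + 0 = 5, q_0 = 5*0 + 1 = 1.
  i=1: a_1=7, p_1 = 7*5 + 1 = 36, q_1 = 7*1 + 0 = 7.
  i=2: a_2=10, p_2 = 10*36 + 5 = 365, q_2 = 10*7 + 1 = 71.
  i=3: a_3=4, p_3 = 4*365 + 36 = 1496, q_3 = 4*71 + 7 = 291.
  i=4: a_4=7, p_4 = 7*1496 + 365 = 10837, q_4 = 7*291 + 71 = 2108.
  i=5: a_5=8, p_5 = 8*10837 + 1496 = 88192, q_5 = 8*2108 + 291 = 17155.
  i=6: a_6=9, p_6 = 9*88192 + 10837 = 804565, q_6 = 9*17155 + 2108 = 156503.
  i=7: a_7=8, p_7 = 8*804565 + 88192 = 6524712, q_7 = 8*156503 + 17155 = 1269179.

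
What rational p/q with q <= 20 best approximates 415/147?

Expand x = 415/147 as a continued fraction with the Euclidean algorithm:
  415 = 2*147 + 121, so a_0 = 2.
  147 = 1*121 + 26, so a_1 = 1.
  121 = 4*26 + 17, so a_2 = 4.
  26 = 1*17 + 9, so a_3 = 1.
  17 = 1*9 + 8, so a_4 = 1.
  9 = 1*8 + 1, so a_5 = 1.
  8 = 8*1 + 0, so a_6 = 8.
so x = [2; 1, 4, 1, 1, 1, 8].
Convergents (p_i = a_i*p_{i-1} + p_{i-2}, q_i = a_i*q_{i-1} + q_{i-2} with p_{-2}=0, p_{-1}=1, q_{-2}=1, q_{-1}=0), until the denominator exceeds 20:
  i=0: a_0=2, p_0 = 2*1 + 0 = 2, q_0 = 2*0 + 1 = 1.
  i=1: a_1=1, p_1 = 1*2 + 1 = 3, q_1 = 1*1 + 0 = 1.
  i=2: a_2=4, p_2 = 4*3 + 2 = 14, q_2 = 4*1 + 1 = 5.
  i=3: a_3=1, p_3 = 1*14 + 3 = 17, q_3 = 1*5 + 1 = 6.
  i=4: a_4=1, p_4 = 1*17 + 14 = 31, q_4 = 1*6 + 5 = 11.
  i=5: a_5=1, p_5 = 1*31 + 17 = 48, q_5 = 1*11 + 6 = 17.
  i=6: a_6=8, p_6 = 8*48 + 31 = 415, q_6 = 8*17 + 11 = 147.
q_6 = 147 > 20, so the last convergent with denominator <= 20 is p_5/q_5 = 48/17.
The closest fraction with denominator <= 20 is either p_5/q_5 or the intermediate fraction (k*p_5 + p_4)/(k*q_5 + q_4) with the largest k >= 1 whose denominator stays <= 20; these approach x as k grows, and every other convergent or intermediate fraction in range is farther away.
Largest k: floor((20 - q_4)/q_5) = floor((20 - 11)/17) = 0.
Since k = 0, no intermediate fraction beyond p_5/q_5 has denominator <= 20, so the convergent 48/17 is the closest (its error is |415*17 - 48*147|/(147*17) = 1/2499).

48/17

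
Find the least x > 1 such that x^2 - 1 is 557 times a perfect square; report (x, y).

First expand sqrt(557) as a continued fraction. With x_i = (sqrt(557) + m_i)/d_i and (m_0, d_0) = (0, 1): a_0 = floor(sqrt(557)) = 23, since 23^2 = 529 <= 557 < 576 = 24^2.
Iterate m_{i+1} = d_i*a_i - m_i, d_{i+1} = (557 - m_{i+1}^2)/d_i, a_{i+1} = floor((a_0 + m_{i+1})/d_{i+1}):
  m_1 = 1*23 - 0 = 23, d_1 = (557 - 23^2)/1 = 28/1 = 28, a_1 = floor((23 + 23)/28) = 1.
  m_2 = 28*1 - 23 = 5, d_2 = (557 - 5^2)/28 = 532/28 = 19, a_2 = floor((23 + 5)/19) = 1.
  m_3 = 19*1 - 5 = 14, d_3 = (557 - 14^2)/19 = 361/19 = 19, a_3 = floor((23 + 14)/19) = 1.
  m_4 = 19*1 - 14 = 5, d_4 = (557 - 5^2)/19 = 532/19 = 28, a_4 = floor((23 + 5)/28) = 1.
  m_5 = 28*1 - 5 = 23, d_5 = (557 - 23^2)/28 = 28/28 = 1, a_5 = floor((23 + 23)/1) = 46.
  m_6 = 1*46 - 23 = 23, d_6 = (557 - 23^2)/1 = 28/1 = 28: (m_6, d_6) = (m_1, d_1) = (23, 28), so from here the quotients repeat a_1, ..., a_5; the period length is 5.
So sqrt(557) = [23; (1, 1, 1, 1, 46)] with period length k = 5.
k is odd, so (p_{k-1}, q_{k-1}) only solves x^2 - 557y^2 = -1 and the fundamental solution of x^2 - 557y^2 = 1 is (p_{2k-1}, q_{2k-1}) = (p_9, q_9); compute convergents through index 9, running through the period twice.
Convergents (p_i = a_i*p_{i-1} + p_{i-2}, q_i = a_i*q_{i-1} + q_{i-2} with p_{-2}=0, p_{-1}=1, q_{-2}=1, q_{-1}=0):
  i=0: a_0=23, p_0 = 23*1 + 0 = 23, q_0 = 23*0 + 1 = 1.
  i=1: a_1=1, p_1 = 1*23 + 1 = 24, q_1 = 1*1 + 0 = 1.
  i=2: a_2=1, p_2 = 1*24 + 23 = 47, q_2 = 1*1 + 1 = 2.
  i=3: a_3=1, p_3 = 1*47 + 24 = 71, q_3 = 1*2 + 1 = 3.
  i=4: a_4=1, p_4 = 1*71 + 47 = 118, q_4 = 1*3 + 2 = 5.
  i=5: a_5=46, p_5 = 46*118 + 71 = 5499, q_5 = 46*5 + 3 = 233.
  i=6: a_6=1, p_6 = 1*5499 + 118 = 5617, q_6 = 1*233 + 5 = 238.
  i=7: a_7=1, p_7 = 1*5617 + 5499 = 11116, q_7 = 1*238 + 233 = 471.
  i=8: a_8=1, p_8 = 1*11116 + 5617 = 16733, q_8 = 1*471 + 238 = 709.
  i=9: a_9=1, p_9 = 1*16733 + 11116 = 27849, q_9 = 1*709 + 471 = 1180.
Indeed p_4^2 - 557*q_4^2 = 13924 - 13925 = -1, not +1.
Check: 27849^2 - 557*1180^2 = 775566801 - 775566800 = 1, so (x, y) = (27849, 1180) solves the equation, and by the theorem it is the least positive solution.

(x, y) = (27849, 1180)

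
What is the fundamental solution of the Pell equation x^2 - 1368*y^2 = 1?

First expand sqrt(1368) as a continued fraction. With x_i = (sqrt(1368) + m_i)/d_i and (m_0, d_0) = (0, 1): a_0 = floor(sqrt(1368)) = 36, since 36^2 = 1296 <= 1368 < 1369 = 37^2.
Iterate m_{i+1} = d_i*a_i - m_i, d_{i+1} = (1368 - m_{i+1}^2)/d_i, a_{i+1} = floor((a_0 + m_{i+1})/d_{i+1}):
  m_1 = 1*36 - 0 = 36, d_1 = (1368 - 36^2)/1 = 72/1 = 72, a_1 = floor((36 + 36)/72) = 1.
  m_2 = 72*1 - 36 = 36, d_2 = (1368 - 36^2)/72 = 72/72 = 1, a_2 = floor((36 + 36)/1) = 72.
  m_3 = 1*72 - 36 = 36, d_3 = (1368 - 36^2)/1 = 72/1 = 72: (m_3, d_3) = (m_1, d_1) = (36, 72), so from here the quotients repeat a_1, a_2; the period length is 2.
So sqrt(1368) = [36; (1, 72)] with period length k = 2.
k is even, so the fundamental solution of x^2 - 1368y^2 = 1 is (p_{k-1}, q_{k-1}) = (p_1, q_1); compute convergents through index 1.
Convergents (p_i = a_i*p_{i-1} + p_{i-2}, q_i = a_i*q_{i-1} + q_{i-2} with p_{-2}=0, p_{-1}=1, q_{-2}=1, q_{-1}=0):
  i=0: a_0=36, p_0 = 36*1 + 0 = 36, q_0 = 36*0 + 1 = 1.
  i=1: a_1=1, p_1 = 1*36 + 1 = 37, q_1 = 1*1 + 0 = 1.
Check: 37^2 - 1368*1^2 = 1369 - 1368 = 1, so (x, y) = (37, 1) solves the equation, and by the theorem it is the least positive solution.

(x, y) = (37, 1)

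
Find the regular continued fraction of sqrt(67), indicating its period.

[8; (5, 2, 1, 1, 7, 1, 1, 2, 5, 16)]

Write x_i = (sqrt(67) + m_i)/d_i with (m_0, d_0) = (0, 1). a_0 = floor(sqrt(67)) = 8, since 8^2 = 64 <= 67 < 81 = 9^2.
Iterate m_{i+1} = d_i*a_i - m_i, d_{i+1} = (67 - m_{i+1}^2)/d_i, a_{i+1} = floor((a_0 + m_{i+1})/d_{i+1}):
  m_1 = 1*8 - 0 = 8, d_1 = (67 - 8^2)/1 = 3/1 = 3, a_1 = floor((8 + 8)/3) = 5.
  m_2 = 3*5 - 8 = 7, d_2 = (67 - 7^2)/3 = 18/3 = 6, a_2 = floor((8 + 7)/6) = 2.
  m_3 = 6*2 - 7 = 5, d_3 = (67 - 5^2)/6 = 42/6 = 7, a_3 = floor((8 + 5)/7) = 1.
  m_4 = 7*1 - 5 = 2, d_4 = (67 - 2^2)/7 = 63/7 = 9, a_4 = floor((8 + 2)/9) = 1.
  m_5 = 9*1 - 2 = 7, d_5 = (67 - 7^2)/9 = 18/9 = 2, a_5 = floor((8 + 7)/2) = 7.
  m_6 = 2*7 - 7 = 7, d_6 = (67 - 7^2)/2 = 18/2 = 9, a_6 = floor((8 + 7)/9) = 1.
  m_7 = 9*1 - 7 = 2, d_7 = (67 - 2^2)/9 = 63/9 = 7, a_7 = floor((8 + 2)/7) = 1.
  m_8 = 7*1 - 2 = 5, d_8 = (67 - 5^2)/7 = 42/7 = 6, a_8 = floor((8 + 5)/6) = 2.
  m_9 = 6*2 - 5 = 7, d_9 = (67 - 7^2)/6 = 18/6 = 3, a_9 = floor((8 + 7)/3) = 5.
  m_10 = 3*5 - 7 = 8, d_10 = (67 - 8^2)/3 = 3/3 = 1, a_10 = floor((8 + 8)/1) = 16.
  m_11 = 1*16 - 8 = 8, d_11 = (67 - 8^2)/1 = 3/1 = 3: (m_11, d_11) = (m_1, d_1) = (8, 3), so from here the quotients repeat a_1, ..., a_10; the period length is 10.
Hence the expansion of sqrt(67) is a_0 = 8 followed by the repeating block 5, 2, 1, 1, 7, 1, 1, 2, 5, 16 (period 10).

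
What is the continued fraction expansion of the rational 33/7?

Run the Euclidean algorithm on 33 and 7; the successive quotients are the partial quotients a_0, a_1, ... (each step inverts the fractional part left over by the previous one):
  33 = 4*7 + 5, so a_0 = 4.
  7 = 1*5 + 2, so a_1 = 1.
  5 = 2*2 + 1, so a_2 = 2.
  2 = 2*1 + 0, so a_3 = 2.
The remainder reaches 0 after 4 divisions, so the expansion has 4 partial quotients, read off in order.

[4; 1, 2, 2]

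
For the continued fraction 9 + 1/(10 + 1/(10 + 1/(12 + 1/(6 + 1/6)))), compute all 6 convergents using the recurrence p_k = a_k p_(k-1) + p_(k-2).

9/1, 91/10, 919/101, 11119/1222, 67633/7433, 416917/45820

Using the convergent recurrence p_i = a_i*p_{i-1} + p_{i-2}, q_i = a_i*q_{i-1} + q_{i-2} with p_{-2}=0, p_{-1}=1, q_{-2}=1, q_{-1}=0:
  i=0: a_0=9, p_0 = 9*1 + 0 = 9, q_0 = 9*0 + 1 = 1.
  i=1: a_1=10, p_1 = 10*9 + 1 = 91, q_1 = 10*1 + 0 = 10.
  i=2: a_2=10, p_2 = 10*91 + 9 = 919, q_2 = 10*10 + 1 = 101.
  i=3: a_3=12, p_3 = 12*919 + 91 = 11119, q_3 = 12*101 + 10 = 1222.
  i=4: a_4=6, p_4 = 6*11119 + 919 = 67633, q_4 = 6*1222 + 101 = 7433.
  i=5: a_5=6, p_5 = 6*67633 + 11119 = 416917, q_5 = 6*7433 + 1222 = 45820.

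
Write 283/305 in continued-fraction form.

[0; 1, 12, 1, 6, 3]

Run the Euclidean algorithm on 283 and 305; the successive quotients are the partial quotients a_0, a_1, ... (each step inverts the fractional part left over by the previous one):
  283 = 0*305 + 283, so a_0 = 0.
  305 = 1*283 + 22, so a_1 = 1.
  283 = 12*22 + 19, so a_2 = 12.
  22 = 1*19 + 3, so a_3 = 1.
  19 = 6*3 + 1, so a_4 = 6.
  3 = 3*1 + 0, so a_5 = 3.
The remainder reaches 0 after 6 divisions, so the expansion has 6 partial quotients, read off in order.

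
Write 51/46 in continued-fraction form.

Run the Euclidean algorithm on 51 and 46; the successive quotients are the partial quotients a_0, a_1, ... (each step inverts the fractional part left over by the previous one):
  51 = 1*46 + 5, so a_0 = 1.
  46 = 9*5 + 1, so a_1 = 9.
  5 = 5*1 + 0, so a_2 = 5.
The remainder reaches 0 after 3 divisions, so the expansion has 3 partial quotients, read off in order.

[1; 9, 5]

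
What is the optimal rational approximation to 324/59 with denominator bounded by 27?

Expand x = 324/59 as a continued fraction with the Euclidean algorithm:
  324 = 5*59 + 29, so a_0 = 5.
  59 = 2*29 + 1, so a_1 = 2.
  29 = 29*1 + 0, so a_2 = 29.
so x = [5; 2, 29].
Convergents (p_i = a_i*p_{i-1} + p_{i-2}, q_i = a_i*q_{i-1} + q_{i-2} with p_{-2}=0, p_{-1}=1, q_{-2}=1, q_{-1}=0), until the denominator exceeds 27:
  i=0: a_0=5, p_0 = 5*1 + 0 = 5, q_0 = 5*0 + 1 = 1.
  i=1: a_1=2, p_1 = 2*5 + 1 = 11, q_1 = 2*1 + 0 = 2.
  i=2: a_2=29, p_2 = 29*11 + 5 = 324, q_2 = 29*2 + 1 = 59.
q_2 = 59 > 27, so the last convergent with denominator <= 27 is p_1/q_1 = 11/2.
The closest fraction with denominator <= 27 is either p_1/q_1 or the intermediate fraction (k*p_1 + p_0)/(k*q_1 + q_0) with the largest k >= 1 whose denominator stays <= 27; these approach x as k grows, and every other convergent or intermediate fraction in range is farther away.
Largest k: floor((27 - q_0)/q_1) = floor((27 - 1)/2) = 13.
That gives (13*11 + 5)/(13*2 + 1) = 148/27.
Compare the errors: |x - 11/2| = |324*2 - 11*59|/(59*2) = 1/118, and |x - 148/27| = |324*27 - 148*59|/(59*27) = 16/1593.
Cross-multiplying, 1*1593 = 1593 < 1888 = 16*118, so 1/118 is smaller: the convergent 11/2 is closer to x than 148/27.

11/2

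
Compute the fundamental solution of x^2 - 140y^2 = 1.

First expand sqrt(140) as a continued fraction. With x_i = (sqrt(140) + m_i)/d_i and (m_0, d_0) = (0, 1): a_0 = floor(sqrt(140)) = 11, since 11^2 = 121 <= 140 < 144 = 12^2.
Iterate m_{i+1} = d_i*a_i - m_i, d_{i+1} = (140 - m_{i+1}^2)/d_i, a_{i+1} = floor((a_0 + m_{i+1})/d_{i+1}):
  m_1 = 1*11 - 0 = 11, d_1 = (140 - 11^2)/1 = 19/1 = 19, a_1 = floor((11 + 11)/19) = 1.
  m_2 = 19*1 - 11 = 8, d_2 = (140 - 8^2)/19 = 76/19 = 4, a_2 = floor((11 + 8)/4) = 4.
  m_3 = 4*4 - 8 = 8, d_3 = (140 - 8^2)/4 = 76/4 = 19, a_3 = floor((11 + 8)/19) = 1.
  m_4 = 19*1 - 8 = 11, d_4 = (140 - 11^2)/19 = 19/19 = 1, a_4 = floor((11 + 11)/1) = 22.
  m_5 = 1*22 - 11 = 11, d_5 = (140 - 11^2)/1 = 19/1 = 19: (m_5, d_5) = (m_1, d_1) = (11, 19), so from here the quotients repeat a_1, ..., a_4; the period length is 4.
So sqrt(140) = [11; (1, 4, 1, 22)] with period length k = 4.
k is even, so the fundamental solution of x^2 - 140y^2 = 1 is (p_{k-1}, q_{k-1}) = (p_3, q_3); compute convergents through index 3.
Convergents (p_i = a_i*p_{i-1} + p_{i-2}, q_i = a_i*q_{i-1} + q_{i-2} with p_{-2}=0, p_{-1}=1, q_{-2}=1, q_{-1}=0):
  i=0: a_0=11, p_0 = 11*1 + 0 = 11, q_0 = 11*0 + 1 = 1.
  i=1: a_1=1, p_1 = 1*11 + 1 = 12, q_1 = 1*1 + 0 = 1.
  i=2: a_2=4, p_2 = 4*12 + 11 = 59, q_2 = 4*1 + 1 = 5.
  i=3: a_3=1, p_3 = 1*59 + 12 = 71, q_3 = 1*5 + 1 = 6.
Check: 71^2 - 140*6^2 = 5041 - 5040 = 1, so (x, y) = (71, 6) solves the equation, and by the theorem it is the least positive solution.

(x, y) = (71, 6)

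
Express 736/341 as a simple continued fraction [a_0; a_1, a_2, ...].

Run the Euclidean algorithm on 736 and 341; the successive quotients are the partial quotients a_0, a_1, ... (each step inverts the fractional part left over by the previous one):
  736 = 2*341 + 54, so a_0 = 2.
  341 = 6*54 + 17, so a_1 = 6.
  54 = 3*17 + 3, so a_2 = 3.
  17 = 5*3 + 2, so a_3 = 5.
  3 = 1*2 + 1, so a_4 = 1.
  2 = 2*1 + 0, so a_5 = 2.
The remainder reaches 0 after 6 divisions, so the expansion has 6 partial quotients, read off in order.

[2; 6, 3, 5, 1, 2]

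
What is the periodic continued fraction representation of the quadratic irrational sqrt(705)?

[26; (1, 1, 4, 3, 10, 3, 4, 1, 1, 52)]

Write x_i = (sqrt(705) + m_i)/d_i with (m_0, d_0) = (0, 1). a_0 = floor(sqrt(705)) = 26, since 26^2 = 676 <= 705 < 729 = 27^2.
Iterate m_{i+1} = d_i*a_i - m_i, d_{i+1} = (705 - m_{i+1}^2)/d_i, a_{i+1} = floor((a_0 + m_{i+1})/d_{i+1}):
  m_1 = 1*26 - 0 = 26, d_1 = (705 - 26^2)/1 = 29/1 = 29, a_1 = floor((26 + 26)/29) = 1.
  m_2 = 29*1 - 26 = 3, d_2 = (705 - 3^2)/29 = 696/29 = 24, a_2 = floor((26 + 3)/24) = 1.
  m_3 = 24*1 - 3 = 21, d_3 = (705 - 21^2)/24 = 264/24 = 11, a_3 = floor((26 + 21)/11) = 4.
  m_4 = 11*4 - 21 = 23, d_4 = (705 - 23^2)/11 = 176/11 = 16, a_4 = floor((26 + 23)/16) = 3.
  m_5 = 16*3 - 23 = 25, d_5 = (705 - 25^2)/16 = 80/16 = 5, a_5 = floor((26 + 25)/5) = 10.
  m_6 = 5*10 - 25 = 25, d_6 = (705 - 25^2)/5 = 80/5 = 16, a_6 = floor((26 + 25)/16) = 3.
  m_7 = 16*3 - 25 = 23, d_7 = (705 - 23^2)/16 = 176/16 = 11, a_7 = floor((26 + 23)/11) = 4.
  m_8 = 11*4 - 23 = 21, d_8 = (705 - 21^2)/11 = 264/11 = 24, a_8 = floor((26 + 21)/24) = 1.
  m_9 = 24*1 - 21 = 3, d_9 = (705 - 3^2)/24 = 696/24 = 29, a_9 = floor((26 + 3)/29) = 1.
  m_10 = 29*1 - 3 = 26, d_10 = (705 - 26^2)/29 = 29/29 = 1, a_10 = floor((26 + 26)/1) = 52.
  m_11 = 1*52 - 26 = 26, d_11 = (705 - 26^2)/1 = 29/1 = 29: (m_11, d_11) = (m_1, d_1) = (26, 29), so from here the quotients repeat a_1, ..., a_10; the period length is 10.
Hence the expansion of sqrt(705) is a_0 = 26 followed by the repeating block 1, 1, 4, 3, 10, 3, 4, 1, 1, 52 (period 10).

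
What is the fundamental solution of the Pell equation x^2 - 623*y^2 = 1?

(x, y) = (624, 25)

First expand sqrt(623) as a continued fraction. With x_i = (sqrt(623) + m_i)/d_i and (m_0, d_0) = (0, 1): a_0 = floor(sqrt(623)) = 24, since 24^2 = 576 <= 623 < 625 = 25^2.
Iterate m_{i+1} = d_i*a_i - m_i, d_{i+1} = (623 - m_{i+1}^2)/d_i, a_{i+1} = floor((a_0 + m_{i+1})/d_{i+1}):
  m_1 = 1*24 - 0 = 24, d_1 = (623 - 24^2)/1 = 47/1 = 47, a_1 = floor((24 + 24)/47) = 1.
  m_2 = 47*1 - 24 = 23, d_2 = (623 - 23^2)/47 = 94/47 = 2, a_2 = floor((24 + 23)/2) = 23.
  m_3 = 2*23 - 23 = 23, d_3 = (623 - 23^2)/2 = 94/2 = 47, a_3 = floor((24 + 23)/47) = 1.
  m_4 = 47*1 - 23 = 24, d_4 = (623 - 24^2)/47 = 47/47 = 1, a_4 = floor((24 + 24)/1) = 48.
  m_5 = 1*48 - 24 = 24, d_5 = (623 - 24^2)/1 = 47/1 = 47: (m_5, d_5) = (m_1, d_1) = (24, 47), so from here the quotients repeat a_1, ..., a_4; the period length is 4.
So sqrt(623) = [24; (1, 23, 1, 48)] with period length k = 4.
k is even, so the fundamental solution of x^2 - 623y^2 = 1 is (p_{k-1}, q_{k-1}) = (p_3, q_3); compute convergents through index 3.
Convergents (p_i = a_i*p_{i-1} + p_{i-2}, q_i = a_i*q_{i-1} + q_{i-2} with p_{-2}=0, p_{-1}=1, q_{-2}=1, q_{-1}=0):
  i=0: a_0=24, p_0 = 24*1 + 0 = 24, q_0 = 24*0 + 1 = 1.
  i=1: a_1=1, p_1 = 1*24 + 1 = 25, q_1 = 1*1 + 0 = 1.
  i=2: a_2=23, p_2 = 23*25 + 24 = 599, q_2 = 23*1 + 1 = 24.
  i=3: a_3=1, p_3 = 1*599 + 25 = 624, q_3 = 1*24 + 1 = 25.
Check: 624^2 - 623*25^2 = 389376 - 389375 = 1, so (x, y) = (624, 25) solves the equation, and by the theorem it is the least positive solution.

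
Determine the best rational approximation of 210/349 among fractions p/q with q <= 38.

3/5

Expand x = 210/349 as a continued fraction with the Euclidean algorithm:
  210 = 0*349 + 210, so a_0 = 0.
  349 = 1*210 + 139, so a_1 = 1.
  210 = 1*139 + 71, so a_2 = 1.
  139 = 1*71 + 68, so a_3 = 1.
  71 = 1*68 + 3, so a_4 = 1.
  68 = 22*3 + 2, so a_5 = 22.
  3 = 1*2 + 1, so a_6 = 1.
  2 = 2*1 + 0, so a_7 = 2.
so x = [0; 1, 1, 1, 1, 22, 1, 2].
Convergents (p_i = a_i*p_{i-1} + p_{i-2}, q_i = a_i*q_{i-1} + q_{i-2} with p_{-2}=0, p_{-1}=1, q_{-2}=1, q_{-1}=0), until the denominator exceeds 38:
  i=0: a_0=0, p_0 = 0*1 + 0 = 0, q_0 = 0*0 + 1 = 1.
  i=1: a_1=1, p_1 = 1*0 + 1 = 1, q_1 = 1*1 + 0 = 1.
  i=2: a_2=1, p_2 = 1*1 + 0 = 1, q_2 = 1*1 + 1 = 2.
  i=3: a_3=1, p_3 = 1*1 + 1 = 2, q_3 = 1*2 + 1 = 3.
  i=4: a_4=1, p_4 = 1*2 + 1 = 3, q_4 = 1*3 + 2 = 5.
  i=5: a_5=22, p_5 = 22*3 + 2 = 68, q_5 = 22*5 + 3 = 113.
q_5 = 113 > 38, so the last convergent with denominator <= 38 is p_4/q_4 = 3/5.
The closest fraction with denominator <= 38 is either p_4/q_4 or the intermediate fraction (k*p_4 + p_3)/(k*q_4 + q_3) with the largest k >= 1 whose denominator stays <= 38; these approach x as k grows, and every other convergent or intermediate fraction in range is farther away.
Largest k: floor((38 - q_3)/q_4) = floor((38 - 3)/5) = 7.
That gives (7*3 + 2)/(7*5 + 3) = 23/38.
Compare the errors: |x - 3/5| = |210*5 - 3*349|/(349*5) = 3/1745, and |x - 23/38| = |210*38 - 23*349|/(349*38) = 47/13262.
Cross-multiplying, 3*13262 = 39786 < 82015 = 47*1745, so 3/1745 is smaller: the convergent 3/5 is closer to x than 23/38.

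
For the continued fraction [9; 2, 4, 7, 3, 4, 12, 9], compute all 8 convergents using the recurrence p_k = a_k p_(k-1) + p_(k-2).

9/1, 19/2, 85/9, 614/65, 1927/204, 8322/881, 101791/10776, 924441/97865

Using the convergent recurrence p_i = a_i*p_{i-1} + p_{i-2}, q_i = a_i*q_{i-1} + q_{i-2} with p_{-2}=0, p_{-1}=1, q_{-2}=1, q_{-1}=0:
  i=0: a_0=9, p_0 = 9*1 + 0 = 9, q_0 = 9*0 + 1 = 1.
  i=1: a_1=2, p_1 = 2*9 + 1 = 19, q_1 = 2*1 + 0 = 2.
  i=2: a_2=4, p_2 = 4*19 + 9 = 85, q_2 = 4*2 + 1 = 9.
  i=3: a_3=7, p_3 = 7*85 + 19 = 614, q_3 = 7*9 + 2 = 65.
  i=4: a_4=3, p_4 = 3*614 + 85 = 1927, q_4 = 3*65 + 9 = 204.
  i=5: a_5=4, p_5 = 4*1927 + 614 = 8322, q_5 = 4*204 + 65 = 881.
  i=6: a_6=12, p_6 = 12*8322 + 1927 = 101791, q_6 = 12*881 + 204 = 10776.
  i=7: a_7=9, p_7 = 9*101791 + 8322 = 924441, q_7 = 9*10776 + 881 = 97865.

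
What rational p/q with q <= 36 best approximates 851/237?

79/22

Expand x = 851/237 as a continued fraction with the Euclidean algorithm:
  851 = 3*237 + 140, so a_0 = 3.
  237 = 1*140 + 97, so a_1 = 1.
  140 = 1*97 + 43, so a_2 = 1.
  97 = 2*43 + 11, so a_3 = 2.
  43 = 3*11 + 10, so a_4 = 3.
  11 = 1*10 + 1, so a_5 = 1.
  10 = 10*1 + 0, so a_6 = 10.
so x = [3; 1, 1, 2, 3, 1, 10].
Convergents (p_i = a_i*p_{i-1} + p_{i-2}, q_i = a_i*q_{i-1} + q_{i-2} with p_{-2}=0, p_{-1}=1, q_{-2}=1, q_{-1}=0), until the denominator exceeds 36:
  i=0: a_0=3, p_0 = 3*1 + 0 = 3, q_0 = 3*0 + 1 = 1.
  i=1: a_1=1, p_1 = 1*3 + 1 = 4, q_1 = 1*1 + 0 = 1.
  i=2: a_2=1, p_2 = 1*4 + 3 = 7, q_2 = 1*1 + 1 = 2.
  i=3: a_3=2, p_3 = 2*7 + 4 = 18, q_3 = 2*2 + 1 = 5.
  i=4: a_4=3, p_4 = 3*18 + 7 = 61, q_4 = 3*5 + 2 = 17.
  i=5: a_5=1, p_5 = 1*61 + 18 = 79, q_5 = 1*17 + 5 = 22.
  i=6: a_6=10, p_6 = 10*79 + 61 = 851, q_6 = 10*22 + 17 = 237.
q_6 = 237 > 36, so the last convergent with denominator <= 36 is p_5/q_5 = 79/22.
The closest fraction with denominator <= 36 is either p_5/q_5 or the intermediate fraction (k*p_5 + p_4)/(k*q_5 + q_4) with the largest k >= 1 whose denominator stays <= 36; these approach x as k grows, and every other convergent or intermediate fraction in range is farther away.
Largest k: floor((36 - q_4)/q_5) = floor((36 - 17)/22) = 0.
Since k = 0, no intermediate fraction beyond p_5/q_5 has denominator <= 36, so the convergent 79/22 is the closest (its error is |851*22 - 79*237|/(237*22) = 1/5214).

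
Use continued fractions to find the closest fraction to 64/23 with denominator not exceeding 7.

Expand x = 64/23 as a continued fraction with the Euclidean algorithm:
  64 = 2*23 + 18, so a_0 = 2.
  23 = 1*18 + 5, so a_1 = 1.
  18 = 3*5 + 3, so a_2 = 3.
  5 = 1*3 + 2, so a_3 = 1.
  3 = 1*2 + 1, so a_4 = 1.
  2 = 2*1 + 0, so a_5 = 2.
so x = [2; 1, 3, 1, 1, 2].
Convergents (p_i = a_i*p_{i-1} + p_{i-2}, q_i = a_i*q_{i-1} + q_{i-2} with p_{-2}=0, p_{-1}=1, q_{-2}=1, q_{-1}=0), until the denominator exceeds 7:
  i=0: a_0=2, p_0 = 2*1 + 0 = 2, q_0 = 2*0 + 1 = 1.
  i=1: a_1=1, p_1 = 1*2 + 1 = 3, q_1 = 1*1 + 0 = 1.
  i=2: a_2=3, p_2 = 3*3 + 2 = 11, q_2 = 3*1 + 1 = 4.
  i=3: a_3=1, p_3 = 1*11 + 3 = 14, q_3 = 1*4 + 1 = 5.
  i=4: a_4=1, p_4 = 1*14 + 11 = 25, q_4 = 1*5 + 4 = 9.
q_4 = 9 > 7, so the last convergent with denominator <= 7 is p_3/q_3 = 14/5.
The closest fraction with denominator <= 7 is either p_3/q_3 or the intermediate fraction (k*p_3 + p_2)/(k*q_3 + q_2) with the largest k >= 1 whose denominator stays <= 7; these approach x as k grows, and every other convergent or intermediate fraction in range is farther away.
Largest k: floor((7 - q_2)/q_3) = floor((7 - 4)/5) = 0.
Since k = 0, no intermediate fraction beyond p_3/q_3 has denominator <= 7, so the convergent 14/5 is the closest (its error is |64*5 - 14*23|/(23*5) = 2/115).

14/5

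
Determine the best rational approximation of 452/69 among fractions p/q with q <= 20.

Expand x = 452/69 as a continued fraction with the Euclidean algorithm:
  452 = 6*69 + 38, so a_0 = 6.
  69 = 1*38 + 31, so a_1 = 1.
  38 = 1*31 + 7, so a_2 = 1.
  31 = 4*7 + 3, so a_3 = 4.
  7 = 2*3 + 1, so a_4 = 2.
  3 = 3*1 + 0, so a_5 = 3.
so x = [6; 1, 1, 4, 2, 3].
Convergents (p_i = a_i*p_{i-1} + p_{i-2}, q_i = a_i*q_{i-1} + q_{i-2} with p_{-2}=0, p_{-1}=1, q_{-2}=1, q_{-1}=0), until the denominator exceeds 20:
  i=0: a_0=6, p_0 = 6*1 + 0 = 6, q_0 = 6*0 + 1 = 1.
  i=1: a_1=1, p_1 = 1*6 + 1 = 7, q_1 = 1*1 + 0 = 1.
  i=2: a_2=1, p_2 = 1*7 + 6 = 13, q_2 = 1*1 + 1 = 2.
  i=3: a_3=4, p_3 = 4*13 + 7 = 59, q_3 = 4*2 + 1 = 9.
  i=4: a_4=2, p_4 = 2*59 + 13 = 131, q_4 = 2*9 + 2 = 20.
  i=5: a_5=3, p_5 = 3*131 + 59 = 452, q_5 = 3*20 + 9 = 69.
q_5 = 69 > 20, so the last convergent with denominator <= 20 is p_4/q_4 = 131/20.
The closest fraction with denominator <= 20 is either p_4/q_4 or the intermediate fraction (k*p_4 + p_3)/(k*q_4 + q_3) with the largest k >= 1 whose denominator stays <= 20; these approach x as k grows, and every other convergent or intermediate fraction in range is farther away.
Largest k: floor((20 - q_3)/q_4) = floor((20 - 9)/20) = 0.
Since k = 0, no intermediate fraction beyond p_4/q_4 has denominator <= 20, so the convergent 131/20 is the closest (its error is |452*20 - 131*69|/(69*20) = 1/1380).

131/20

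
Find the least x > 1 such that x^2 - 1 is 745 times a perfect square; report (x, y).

First expand sqrt(745) as a continued fraction. With x_i = (sqrt(745) + m_i)/d_i and (m_0, d_0) = (0, 1): a_0 = floor(sqrt(745)) = 27, since 27^2 = 729 <= 745 < 784 = 28^2.
Iterate m_{i+1} = d_i*a_i - m_i, d_{i+1} = (745 - m_{i+1}^2)/d_i, a_{i+1} = floor((a_0 + m_{i+1})/d_{i+1}):
  m_1 = 1*27 - 0 = 27, d_1 = (745 - 27^2)/1 = 16/1 = 16, a_1 = floor((27 + 27)/16) = 3.
  m_2 = 16*3 - 27 = 21, d_2 = (745 - 21^2)/16 = 304/16 = 19, a_2 = floor((27 + 21)/19) = 2.
  m_3 = 19*2 - 21 = 17, d_3 = (745 - 17^2)/19 = 456/19 = 24, a_3 = floor((27 + 17)/24) = 1.
  m_4 = 24*1 - 17 = 7, d_4 = (745 - 7^2)/24 = 696/24 = 29, a_4 = floor((27 + 7)/29) = 1.
  m_5 = 29*1 - 7 = 22, d_5 = (745 - 22^2)/29 = 261/29 = 9, a_5 = floor((27 + 22)/9) = 5.
  m_6 = 9*5 - 22 = 23, d_6 = (745 - 23^2)/9 = 216/9 = 24, a_6 = floor((27 + 23)/24) = 2.
  m_7 = 24*2 - 23 = 25, d_7 = (745 - 25^2)/24 = 120/24 = 5, a_7 = floor((27 + 25)/5) = 10.
  m_8 = 5*10 - 25 = 25, d_8 = (745 - 25^2)/5 = 120/5 = 24, a_8 = floor((27 + 25)/24) = 2.
  m_9 = 24*2 - 25 = 23, d_9 = (745 - 23^2)/24 = 216/24 = 9, a_9 = floor((27 + 23)/9) = 5.
  m_10 = 9*5 - 23 = 22, d_10 = (745 - 22^2)/9 = 261/9 = 29, a_10 = floor((27 + 22)/29) = 1.
  m_11 = 29*1 - 22 = 7, d_11 = (745 - 7^2)/29 = 696/29 = 24, a_11 = floor((27 + 7)/24) = 1.
  m_12 = 24*1 - 7 = 17, d_12 = (745 - 17^2)/24 = 456/24 = 19, a_12 = floor((27 + 17)/19) = 2.
  m_13 = 19*2 - 17 = 21, d_13 = (745 - 21^2)/19 = 304/19 = 16, a_13 = floor((27 + 21)/16) = 3.
  m_14 = 16*3 - 21 = 27, d_14 = (745 - 27^2)/16 = 16/16 = 1, a_14 = floor((27 + 27)/1) = 54.
  m_15 = 1*54 - 27 = 27, d_15 = (745 - 27^2)/1 = 16/1 = 16: (m_15, d_15) = (m_1, d_1) = (27, 16), so from here the quotients repeat a_1, ..., a_14; the period length is 14.
So sqrt(745) = [27; (3, 2, 1, 1, 5, 2, 10, 2, 5, 1, 1, 2, 3, 54)] with period length k = 14.
k is even, so the fundamental solution of x^2 - 745y^2 = 1 is (p_{k-1}, q_{k-1}) = (p_13, q_13); compute convergents through index 13.
Convergents (p_i = a_i*p_{i-1} + p_{i-2}, q_i = a_i*q_{i-1} + q_{i-2} with p_{-2}=0, p_{-1}=1, q_{-2}=1, q_{-1}=0):
  i=0: a_0=27, p_0 = 27*1 + 0 = 27, q_0 = 27*0 + 1 = 1.
  i=1: a_1=3, p_1 = 3*27 + 1 = 82, q_1 = 3*1 + 0 = 3.
  i=2: a_2=2, p_2 = 2*82 + 27 = 191, q_2 = 2*3 + 1 = 7.
  i=3: a_3=1, p_3 = 1*191 + 82 = 273, q_3 = 1*7 + 3 = 10.
  i=4: a_4=1, p_4 = 1*273 + 191 = 464, q_4 = 1*10 + 7 = 17.
  i=5: a_5=5, p_5 = 5*464 + 273 = 2593, q_5 = 5*17 + 10 = 95.
  i=6: a_6=2, p_6 = 2*2593 + 464 = 5650, q_6 = 2*95 + 17 = 207.
  i=7: a_7=10, p_7 = 10*5650 + 2593 = 59093, q_7 = 10*207 + 95 = 2165.
  i=8: a_8=2, p_8 = 2*59093 + 5650 = 123836, q_8 = 2*2165 + 207 = 4537.
  i=9: a_9=5, p_9 = 5*123836 + 59093 = 678273, q_9 = 5*4537 + 2165 = 24850.
  i=10: a_10=1, p_10 = 1*678273 + 123836 = 802109, q_10 = 1*24850 + 4537 = 29387.
  i=11: a_11=1, p_11 = 1*802109 + 678273 = 1480382, q_11 = 1*29387 + 24850 = 54237.
  i=12: a_12=2, p_12 = 2*1480382 + 802109 = 3762873, q_12 = 2*54237 + 29387 = 137861.
  i=13: a_13=3, p_13 = 3*3762873 + 1480382 = 12769001, q_13 = 3*137861 + 54237 = 467820.
Check: 12769001^2 - 745*467820^2 = 163047386538001 - 163047386538000 = 1, so (x, y) = (12769001, 467820) solves the equation, and by the theorem it is the least positive solution.

(x, y) = (12769001, 467820)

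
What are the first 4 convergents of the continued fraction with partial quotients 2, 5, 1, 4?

Using the convergent recurrence p_i = a_i*p_{i-1} + p_{i-2}, q_i = a_i*q_{i-1} + q_{i-2} with p_{-2}=0, p_{-1}=1, q_{-2}=1, q_{-1}=0:
  i=0: a_0=2, p_0 = 2*1 + 0 = 2, q_0 = 2*0 + 1 = 1.
  i=1: a_1=5, p_1 = 5*2 + 1 = 11, q_1 = 5*1 + 0 = 5.
  i=2: a_2=1, p_2 = 1*11 + 2 = 13, q_2 = 1*5 + 1 = 6.
  i=3: a_3=4, p_3 = 4*13 + 11 = 63, q_3 = 4*6 + 5 = 29.

2/1, 11/5, 13/6, 63/29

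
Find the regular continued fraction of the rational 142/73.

[1; 1, 17, 4]

Run the Euclidean algorithm on 142 and 73; the successive quotients are the partial quotients a_0, a_1, ... (each step inverts the fractional part left over by the previous one):
  142 = 1*73 + 69, so a_0 = 1.
  73 = 1*69 + 4, so a_1 = 1.
  69 = 17*4 + 1, so a_2 = 17.
  4 = 4*1 + 0, so a_3 = 4.
The remainder reaches 0 after 4 divisions, so the expansion has 4 partial quotients, read off in order.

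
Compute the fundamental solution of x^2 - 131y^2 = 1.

(x, y) = (10610, 927)

First expand sqrt(131) as a continued fraction. With x_i = (sqrt(131) + m_i)/d_i and (m_0, d_0) = (0, 1): a_0 = floor(sqrt(131)) = 11, since 11^2 = 121 <= 131 < 144 = 12^2.
Iterate m_{i+1} = d_i*a_i - m_i, d_{i+1} = (131 - m_{i+1}^2)/d_i, a_{i+1} = floor((a_0 + m_{i+1})/d_{i+1}):
  m_1 = 1*11 - 0 = 11, d_1 = (131 - 11^2)/1 = 10/1 = 10, a_1 = floor((11 + 11)/10) = 2.
  m_2 = 10*2 - 11 = 9, d_2 = (131 - 9^2)/10 = 50/10 = 5, a_2 = floor((11 + 9)/5) = 4.
  m_3 = 5*4 - 9 = 11, d_3 = (131 - 11^2)/5 = 10/5 = 2, a_3 = floor((11 + 11)/2) = 11.
  m_4 = 2*11 - 11 = 11, d_4 = (131 - 11^2)/2 = 10/2 = 5, a_4 = floor((11 + 11)/5) = 4.
  m_5 = 5*4 - 11 = 9, d_5 = (131 - 9^2)/5 = 50/5 = 10, a_5 = floor((11 + 9)/10) = 2.
  m_6 = 10*2 - 9 = 11, d_6 = (131 - 11^2)/10 = 10/10 = 1, a_6 = floor((11 + 11)/1) = 22.
  m_7 = 1*22 - 11 = 11, d_7 = (131 - 11^2)/1 = 10/1 = 10: (m_7, d_7) = (m_1, d_1) = (11, 10), so from here the quotients repeat a_1, ..., a_6; the period length is 6.
So sqrt(131) = [11; (2, 4, 11, 4, 2, 22)] with period length k = 6.
k is even, so the fundamental solution of x^2 - 131y^2 = 1 is (p_{k-1}, q_{k-1}) = (p_5, q_5); compute convergents through index 5.
Convergents (p_i = a_i*p_{i-1} + p_{i-2}, q_i = a_i*q_{i-1} + q_{i-2} with p_{-2}=0, p_{-1}=1, q_{-2}=1, q_{-1}=0):
  i=0: a_0=11, p_0 = 11*1 + 0 = 11, q_0 = 11*0 + 1 = 1.
  i=1: a_1=2, p_1 = 2*11 + 1 = 23, q_1 = 2*1 + 0 = 2.
  i=2: a_2=4, p_2 = 4*23 + 11 = 103, q_2 = 4*2 + 1 = 9.
  i=3: a_3=11, p_3 = 11*103 + 23 = 1156, q_3 = 11*9 + 2 = 101.
  i=4: a_4=4, p_4 = 4*1156 + 103 = 4727, q_4 = 4*101 + 9 = 413.
  i=5: a_5=2, p_5 = 2*4727 + 1156 = 10610, q_5 = 2*413 + 101 = 927.
Check: 10610^2 - 131*927^2 = 112572100 - 112572099 = 1, so (x, y) = (10610, 927) solves the equation, and by the theorem it is the least positive solution.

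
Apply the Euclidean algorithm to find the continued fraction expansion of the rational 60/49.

Run the Euclidean algorithm on 60 and 49; the successive quotients are the partial quotients a_0, a_1, ... (each step inverts the fractional part left over by the previous one):
  60 = 1*49 + 11, so a_0 = 1.
  49 = 4*11 + 5, so a_1 = 4.
  11 = 2*5 + 1, so a_2 = 2.
  5 = 5*1 + 0, so a_3 = 5.
The remainder reaches 0 after 4 divisions, so the expansion has 4 partial quotients, read off in order.

[1; 4, 2, 5]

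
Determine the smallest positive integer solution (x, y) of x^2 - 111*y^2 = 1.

(x, y) = (295, 28)

First expand sqrt(111) as a continued fraction. With x_i = (sqrt(111) + m_i)/d_i and (m_0, d_0) = (0, 1): a_0 = floor(sqrt(111)) = 10, since 10^2 = 100 <= 111 < 121 = 11^2.
Iterate m_{i+1} = d_i*a_i - m_i, d_{i+1} = (111 - m_{i+1}^2)/d_i, a_{i+1} = floor((a_0 + m_{i+1})/d_{i+1}):
  m_1 = 1*10 - 0 = 10, d_1 = (111 - 10^2)/1 = 11/1 = 11, a_1 = floor((10 + 10)/11) = 1.
  m_2 = 11*1 - 10 = 1, d_2 = (111 - 1^2)/11 = 110/11 = 10, a_2 = floor((10 + 1)/10) = 1.
  m_3 = 10*1 - 1 = 9, d_3 = (111 - 9^2)/10 = 30/10 = 3, a_3 = floor((10 + 9)/3) = 6.
  m_4 = 3*6 - 9 = 9, d_4 = (111 - 9^2)/3 = 30/3 = 10, a_4 = floor((10 + 9)/10) = 1.
  m_5 = 10*1 - 9 = 1, d_5 = (111 - 1^2)/10 = 110/10 = 11, a_5 = floor((10 + 1)/11) = 1.
  m_6 = 11*1 - 1 = 10, d_6 = (111 - 10^2)/11 = 11/11 = 1, a_6 = floor((10 + 10)/1) = 20.
  m_7 = 1*20 - 10 = 10, d_7 = (111 - 10^2)/1 = 11/1 = 11: (m_7, d_7) = (m_1, d_1) = (10, 11), so from here the quotients repeat a_1, ..., a_6; the period length is 6.
So sqrt(111) = [10; (1, 1, 6, 1, 1, 20)] with period length k = 6.
k is even, so the fundamental solution of x^2 - 111y^2 = 1 is (p_{k-1}, q_{k-1}) = (p_5, q_5); compute convergents through index 5.
Convergents (p_i = a_i*p_{i-1} + p_{i-2}, q_i = a_i*q_{i-1} + q_{i-2} with p_{-2}=0, p_{-1}=1, q_{-2}=1, q_{-1}=0):
  i=0: a_0=10, p_0 = 10*1 + 0 = 10, q_0 = 10*0 + 1 = 1.
  i=1: a_1=1, p_1 = 1*10 + 1 = 11, q_1 = 1*1 + 0 = 1.
  i=2: a_2=1, p_2 = 1*11 + 10 = 21, q_2 = 1*1 + 1 = 2.
  i=3: a_3=6, p_3 = 6*21 + 11 = 137, q_3 = 6*2 + 1 = 13.
  i=4: a_4=1, p_4 = 1*137 + 21 = 158, q_4 = 1*13 + 2 = 15.
  i=5: a_5=1, p_5 = 1*158 + 137 = 295, q_5 = 1*15 + 13 = 28.
Check: 295^2 - 111*28^2 = 87025 - 87024 = 1, so (x, y) = (295, 28) solves the equation, and by the theorem it is the least positive solution.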